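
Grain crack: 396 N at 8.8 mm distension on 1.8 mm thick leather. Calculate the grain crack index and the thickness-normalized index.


Crack index = 45.0 N/mm
Normalized index = 25.0 N/mm per mm

Crack index = 396 / 8.8 = 45.0 N/mm
Normalized = 45.0 / 1.8 = 25.0 N/mm per mm


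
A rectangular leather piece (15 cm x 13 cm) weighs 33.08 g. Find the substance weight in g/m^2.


Area = 15 x 13 = 195 cm^2
SW = 33.08 / 195 x 10000 = 1696.4 g/m^2


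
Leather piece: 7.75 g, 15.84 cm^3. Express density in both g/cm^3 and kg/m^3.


0.489 g/cm^3
489 kg/m^3


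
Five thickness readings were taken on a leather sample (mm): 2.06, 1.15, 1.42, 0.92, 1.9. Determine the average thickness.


1.49 mm


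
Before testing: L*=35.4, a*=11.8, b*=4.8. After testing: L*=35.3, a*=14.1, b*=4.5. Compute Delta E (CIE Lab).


Delta E = 2.32

dL = 35.3 - 35.4 = -0.1
da = 14.1 - 11.8 = 2.3
db = 4.5 - 4.8 = -0.3
dE = sqrt((-0.1)^2 + (2.3)^2 + (-0.3)^2) = 2.32


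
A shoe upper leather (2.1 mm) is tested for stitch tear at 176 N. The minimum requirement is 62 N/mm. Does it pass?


STS = 83.8 N/mm
Passes: Yes

STS = 176 / 2.1 = 83.8 N/mm
Minimum required: 62 N/mm
Passes: Yes


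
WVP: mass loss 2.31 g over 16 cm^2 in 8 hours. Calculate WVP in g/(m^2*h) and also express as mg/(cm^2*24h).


WVP = 2.31 / (16 x 8) x 10000 = 180.47 g/(m^2*h)
Mass loss in mg = 2.31 x 1000 = 2310 mg
Per cm^2 per 24h in mg: 2310 x 24 / (16 x 8) = 55440 / 128 = 433.13 mg/(cm^2*24h)


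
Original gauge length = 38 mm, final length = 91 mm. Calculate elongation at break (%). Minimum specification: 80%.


Elongation = 139.5%
Meets spec: Yes

Extension = 91 - 38 = 53 mm
Elongation = 53 / 38 x 100 = 139.5%
Minimum required: 80%
Meets specification: Yes


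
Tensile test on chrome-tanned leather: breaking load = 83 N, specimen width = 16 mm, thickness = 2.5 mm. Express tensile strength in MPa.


2.08 MPa

Cross-section = 16 x 2.5 = 40.0 mm^2
TS = 83 / 40.0 = 2.08 MPa
(1 N/mm^2 = 1 MPa)


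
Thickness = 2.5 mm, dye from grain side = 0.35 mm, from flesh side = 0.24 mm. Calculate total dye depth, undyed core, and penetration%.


Total dyed = 0.59 mm
Undyed core = 1.91 mm
Penetration = 23.6%

Total dyed = 0.35 + 0.24 = 0.59 mm
Undyed core = 2.5 - 0.59 = 1.91 mm
Penetration = 0.59 / 2.5 x 100 = 23.6%


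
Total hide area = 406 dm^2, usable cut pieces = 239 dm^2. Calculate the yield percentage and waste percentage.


Yield = 58.9%
Waste = 41.1%


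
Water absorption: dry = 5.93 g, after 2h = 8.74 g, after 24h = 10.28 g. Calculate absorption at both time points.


WA (2h) = (8.74 - 5.93) / 5.93 x 100 = 47.4%
WA (24h) = (10.28 - 5.93) / 5.93 x 100 = 73.4%


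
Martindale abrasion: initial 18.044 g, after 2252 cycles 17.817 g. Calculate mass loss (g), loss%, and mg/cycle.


Mass loss = 0.227 g
Loss = 1.26%
Rate = 0.101 mg/cycle


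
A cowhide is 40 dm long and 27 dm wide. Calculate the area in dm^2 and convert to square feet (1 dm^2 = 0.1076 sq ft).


Area = 40 x 27 = 1080 dm^2
Conversion: 1080 x 0.1076 = 116.21 sq ft


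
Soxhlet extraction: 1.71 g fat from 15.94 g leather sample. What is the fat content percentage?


Fat content = 1.71 / 15.94 x 100
Fat = 10.7%


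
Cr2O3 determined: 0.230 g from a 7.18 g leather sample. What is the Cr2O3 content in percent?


3.20%

Cr2O3% = 0.230 / 7.18 x 100
Cr2O3% = 3.20%


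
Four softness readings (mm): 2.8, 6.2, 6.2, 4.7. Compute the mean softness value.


Sum = 2.8 + 6.2 + 6.2 + 4.7
Mean = 19.9 / 4 = 4.98 mm


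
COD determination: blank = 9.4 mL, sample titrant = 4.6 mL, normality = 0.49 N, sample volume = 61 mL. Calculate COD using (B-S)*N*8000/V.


COD = (9.4 - 4.6) x 0.49 x 8000 / 61
COD = 4.8 x 0.49 x 8000 / 61
COD = 308.5 mg/L


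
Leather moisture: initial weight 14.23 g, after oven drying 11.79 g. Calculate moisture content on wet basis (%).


17.1%


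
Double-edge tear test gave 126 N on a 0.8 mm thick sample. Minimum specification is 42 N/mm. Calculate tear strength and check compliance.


Tear strength = 126 / 0.8 = 157.5 N/mm
Required minimum = 42 N/mm
Compliant: Yes


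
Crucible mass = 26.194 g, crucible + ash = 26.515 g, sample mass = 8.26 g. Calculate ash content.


Ash mass = 0.321 g
Ash content = 3.89%


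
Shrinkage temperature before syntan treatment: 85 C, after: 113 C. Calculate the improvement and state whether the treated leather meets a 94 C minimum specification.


Improvement = 28 C
Meets 94 C spec: Yes


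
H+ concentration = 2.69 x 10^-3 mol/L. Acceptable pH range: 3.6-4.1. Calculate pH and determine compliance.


pH = 2.57
Compliant: No

pH = -log10(2.69 x 10^-3) = 2.57
Range: 3.6 to 4.1
Compliant: No


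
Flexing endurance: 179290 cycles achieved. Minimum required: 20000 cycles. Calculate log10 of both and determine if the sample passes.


log10(179290) = 5.25
log10(20000) = 4.30
Passes: Yes


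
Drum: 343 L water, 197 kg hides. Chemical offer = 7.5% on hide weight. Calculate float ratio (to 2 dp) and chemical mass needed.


Float ratio = 343 / 197 = 1.74
Chemical = 197 x 7.5 / 100 = 14.775 kg


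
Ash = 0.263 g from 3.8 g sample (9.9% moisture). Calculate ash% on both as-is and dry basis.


As-is ash% = 0.263 / 3.8 x 100 = 6.92%
Dry mass = 3.8 x (100 - 9.9) / 100 = 3.4238 g
Dry-basis ash% = 0.263 / 3.4238 x 100 = 7.68%


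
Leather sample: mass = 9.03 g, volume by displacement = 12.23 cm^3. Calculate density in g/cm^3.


0.738 g/cm^3


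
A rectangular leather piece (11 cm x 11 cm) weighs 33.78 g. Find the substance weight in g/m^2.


Area = 11 x 11 = 121 cm^2
SW = 33.78 / 121 x 10000 = 2791.7 g/m^2


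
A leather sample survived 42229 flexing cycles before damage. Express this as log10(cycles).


4.63

log10(42229) = 4.63


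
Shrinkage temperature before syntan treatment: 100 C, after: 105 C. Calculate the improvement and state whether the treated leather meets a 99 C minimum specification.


Improvement = 5 C
Meets 99 C spec: Yes

Improvement = 105 - 100 = 5 C
Spec check: 105 C >= 99 C? Yes


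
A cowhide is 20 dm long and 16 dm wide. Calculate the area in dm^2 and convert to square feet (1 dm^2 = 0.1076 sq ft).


Area = 20 x 16 = 320 dm^2
Conversion: 320 x 0.1076 = 34.43 sq ft


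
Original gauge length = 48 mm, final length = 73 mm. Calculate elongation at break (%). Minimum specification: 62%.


Elongation = 52.1%
Meets spec: No

Extension = 73 - 48 = 25 mm
Elongation = 25 / 48 x 100 = 52.1%
Minimum required: 62%
Meets specification: No


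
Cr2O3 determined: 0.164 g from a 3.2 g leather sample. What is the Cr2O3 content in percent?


5.13%

Cr2O3% = 0.164 / 3.2 x 100
Cr2O3% = 5.13%


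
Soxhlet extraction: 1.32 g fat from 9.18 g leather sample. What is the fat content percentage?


14.4%


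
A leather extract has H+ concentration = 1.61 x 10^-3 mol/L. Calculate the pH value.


pH = 2.79

pH = -log10[H+]
pH = -log10(1.61 x 10^-3) = 2.79


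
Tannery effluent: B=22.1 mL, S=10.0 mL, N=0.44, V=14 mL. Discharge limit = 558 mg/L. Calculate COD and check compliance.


COD = 3042.3 mg/L
Compliant: No

COD = (22.1 - 10.0) x 0.44 x 8000 / 14 = 3042.3 mg/L
Limit: 558 mg/L
Compliant: No


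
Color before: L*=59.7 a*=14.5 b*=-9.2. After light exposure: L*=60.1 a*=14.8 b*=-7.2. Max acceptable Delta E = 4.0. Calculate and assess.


dL = 0.4, da = 0.3, db = 2.0
dE = sqrt((0.4)^2 + (0.3)^2 + (2.0)^2) = 2.06
Max = 4.0
Passes: Yes


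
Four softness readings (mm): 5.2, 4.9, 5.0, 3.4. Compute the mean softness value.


Sum = 5.2 + 4.9 + 5.0 + 3.4
Mean = 18.5 / 4 = 4.63 mm


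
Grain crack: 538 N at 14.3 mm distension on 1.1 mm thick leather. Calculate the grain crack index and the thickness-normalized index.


Crack index = 37.6 N/mm
Normalized index = 34.2 N/mm per mm

Crack index = 538 / 14.3 = 37.6 N/mm
Normalized = 37.6 / 1.1 = 34.2 N/mm per mm


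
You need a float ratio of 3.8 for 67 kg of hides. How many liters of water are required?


Water = hide weight x target ratio
Water = 67 x 3.8 = 254.6 L


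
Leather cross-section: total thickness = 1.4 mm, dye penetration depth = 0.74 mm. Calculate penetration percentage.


52.9%

Penetration% = 0.74 / 1.4 x 100
Penetration = 52.9%


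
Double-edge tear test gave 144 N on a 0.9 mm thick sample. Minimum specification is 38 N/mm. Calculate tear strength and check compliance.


Tear strength = 160.0 N/mm
Compliant: Yes


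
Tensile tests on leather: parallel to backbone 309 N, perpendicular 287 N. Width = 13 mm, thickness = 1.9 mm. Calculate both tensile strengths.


Parallel = 12.51 N/mm^2
Perpendicular = 11.62 N/mm^2


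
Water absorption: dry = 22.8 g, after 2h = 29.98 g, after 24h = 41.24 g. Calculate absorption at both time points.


WA (2h) = (29.98 - 22.8) / 22.8 x 100 = 31.5%
WA (24h) = (41.24 - 22.8) / 22.8 x 100 = 80.9%


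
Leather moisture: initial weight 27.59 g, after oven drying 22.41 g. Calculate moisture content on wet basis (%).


Moisture = 27.59 - 22.41 = 5.18 g
MC = 5.18 / 27.59 x 100 = 18.8%


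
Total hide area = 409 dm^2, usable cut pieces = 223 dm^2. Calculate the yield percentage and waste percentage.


Yield = 54.5%
Waste = 45.5%


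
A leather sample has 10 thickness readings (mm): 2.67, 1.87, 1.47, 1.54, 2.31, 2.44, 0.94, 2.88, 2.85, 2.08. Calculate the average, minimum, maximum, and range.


Average = 2.11 mm
Min = 0.94 mm
Max = 2.88 mm
Range = 1.94 mm

Sum = 21.05
Average = 21.05 / 10 = 2.11 mm
Minimum = 0.94 mm
Maximum = 2.88 mm
Range = 2.88 - 0.94 = 1.94 mm


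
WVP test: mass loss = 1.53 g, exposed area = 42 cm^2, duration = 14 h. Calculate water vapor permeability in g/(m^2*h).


WVP = mass_loss / (area x time) x 10000
WVP = 1.53 / (42 x 14) x 10000
WVP = 1.53 / 588 x 10000 = 26.02 g/(m^2*h)


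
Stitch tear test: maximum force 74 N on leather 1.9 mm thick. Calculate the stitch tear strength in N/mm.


Stitch tear strength = force / thickness
STS = 74 / 1.9 = 38.9 N/mm


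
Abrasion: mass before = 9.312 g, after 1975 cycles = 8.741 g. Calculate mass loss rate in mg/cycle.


0.289 mg/cycle

Mass loss = 9.312 - 8.741 = 0.571 g
Rate = 0.571 / 1975 x 1000 = 0.289 mg/cycle


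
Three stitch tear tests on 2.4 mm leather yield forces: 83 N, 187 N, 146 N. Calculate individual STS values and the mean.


STS1 = 34.6 N/mm
STS2 = 77.9 N/mm
STS3 = 60.8 N/mm
Mean = 57.8 N/mm

STS1 = 83 / 2.4 = 34.6 N/mm
STS2 = 187 / 2.4 = 77.9 N/mm
STS3 = 146 / 2.4 = 60.8 N/mm
Mean = (34.6 + 77.9 + 60.8) / 3 = 57.8 N/mm


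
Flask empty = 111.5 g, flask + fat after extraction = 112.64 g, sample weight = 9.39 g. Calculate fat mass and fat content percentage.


Fat mass = 1.14 g
Fat content = 12.1%


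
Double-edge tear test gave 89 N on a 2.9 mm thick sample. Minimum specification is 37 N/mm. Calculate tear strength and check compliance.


Tear strength = 30.7 N/mm
Compliant: No

Tear strength = 89 / 2.9 = 30.7 N/mm
Required minimum = 37 N/mm
Compliant: No


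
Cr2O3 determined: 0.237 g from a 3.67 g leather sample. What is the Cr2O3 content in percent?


Cr2O3% = 0.237 / 3.67 x 100
Cr2O3% = 6.46%


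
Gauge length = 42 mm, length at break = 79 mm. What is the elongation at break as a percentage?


88.1%

Extension = 79 - 42 = 37 mm
Elongation = 37 / 42 x 100 = 88.1%


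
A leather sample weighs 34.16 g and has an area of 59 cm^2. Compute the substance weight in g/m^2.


5789.8 g/m^2

Substance weight = mass / area x 10000
SW = 34.16 / 59 x 10000
SW = 5789.8 g/m^2


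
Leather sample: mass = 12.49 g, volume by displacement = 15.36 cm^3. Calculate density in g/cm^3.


0.813 g/cm^3

Density = mass / volume
Density = 12.49 / 15.36 = 0.813 g/cm^3


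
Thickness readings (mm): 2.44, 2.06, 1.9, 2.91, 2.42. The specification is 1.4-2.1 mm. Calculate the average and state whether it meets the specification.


Sum = 11.73
Average = 11.73 / 5 = 2.35 mm
Specification range: 1.4 to 2.1 mm
Within spec: No


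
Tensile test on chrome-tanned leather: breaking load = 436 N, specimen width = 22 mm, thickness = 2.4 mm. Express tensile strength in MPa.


Cross-section = 22 x 2.4 = 52.8 mm^2
TS = 436 / 52.8 = 8.26 MPa
(1 N/mm^2 = 1 MPa)


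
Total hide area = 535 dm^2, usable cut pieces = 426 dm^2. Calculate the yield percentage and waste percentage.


Yield = 79.6%
Waste = 20.4%


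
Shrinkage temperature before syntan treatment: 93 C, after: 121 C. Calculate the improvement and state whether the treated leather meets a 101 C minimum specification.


Improvement = 121 - 93 = 28 C
Spec check: 121 C >= 101 C? Yes


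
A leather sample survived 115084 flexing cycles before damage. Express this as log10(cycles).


5.06

log10(115084) = 5.06


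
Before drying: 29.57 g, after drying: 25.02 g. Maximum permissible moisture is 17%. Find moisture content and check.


MC = (29.57 - 25.02) / 29.57 x 100 = 15.4%
Maximum: 17%
Acceptable: Yes


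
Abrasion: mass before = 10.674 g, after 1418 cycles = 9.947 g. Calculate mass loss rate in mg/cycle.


0.513 mg/cycle


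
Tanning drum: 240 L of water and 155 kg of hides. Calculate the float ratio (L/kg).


Float ratio = water / hide weight
Ratio = 240 / 155 = 1.5


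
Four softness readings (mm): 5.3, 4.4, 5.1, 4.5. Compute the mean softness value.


4.83 mm

Sum = 5.3 + 4.4 + 5.1 + 4.5
Mean = 19.3 / 4 = 4.83 mm


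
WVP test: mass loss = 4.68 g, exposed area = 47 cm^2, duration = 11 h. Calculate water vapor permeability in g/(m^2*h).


WVP = mass_loss / (area x time) x 10000
WVP = 4.68 / (47 x 11) x 10000
WVP = 4.68 / 517 x 10000 = 90.52 g/(m^2*h)


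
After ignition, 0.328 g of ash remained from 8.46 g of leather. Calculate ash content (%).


Ash% = 0.328 / 8.46 x 100
Ash% = 3.88%


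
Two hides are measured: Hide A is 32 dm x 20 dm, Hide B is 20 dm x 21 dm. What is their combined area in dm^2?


Hide A area = 32 x 20 = 640 dm^2
Hide B area = 20 x 21 = 420 dm^2
Total = 640 + 420 = 1060 dm^2


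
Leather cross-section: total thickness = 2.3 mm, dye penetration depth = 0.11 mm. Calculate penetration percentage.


4.8%

Penetration% = 0.11 / 2.3 x 100
Penetration = 4.8%


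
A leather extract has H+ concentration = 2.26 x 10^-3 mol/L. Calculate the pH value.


pH = -log10[H+]
pH = -log10(2.26 x 10^-3) = 2.65


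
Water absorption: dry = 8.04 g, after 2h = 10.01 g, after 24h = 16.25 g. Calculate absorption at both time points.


2h absorption = 24.5%
24h absorption = 102.1%

WA (2h) = (10.01 - 8.04) / 8.04 x 100 = 24.5%
WA (24h) = (16.25 - 8.04) / 8.04 x 100 = 102.1%


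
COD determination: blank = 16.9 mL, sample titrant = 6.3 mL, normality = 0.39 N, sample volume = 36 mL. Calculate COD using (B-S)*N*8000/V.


918.7 mg/L

COD = (16.9 - 6.3) x 0.39 x 8000 / 36
COD = 10.6 x 0.39 x 8000 / 36
COD = 918.7 mg/L


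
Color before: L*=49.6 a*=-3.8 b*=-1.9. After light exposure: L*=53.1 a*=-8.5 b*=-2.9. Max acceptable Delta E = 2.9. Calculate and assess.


dL = 3.5, da = -4.7, db = -1.0
dE = sqrt((3.5)^2 + (-4.7)^2 + (-1.0)^2) = 5.94
Max = 2.9
Passes: No


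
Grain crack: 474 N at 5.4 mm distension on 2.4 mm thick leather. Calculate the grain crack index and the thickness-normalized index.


Crack index = 474 / 5.4 = 87.8 N/mm
Normalized = 87.8 / 2.4 = 36.6 N/mm per mm


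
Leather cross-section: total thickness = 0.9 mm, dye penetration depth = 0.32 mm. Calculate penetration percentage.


35.6%

Penetration% = 0.32 / 0.9 x 100
Penetration = 35.6%


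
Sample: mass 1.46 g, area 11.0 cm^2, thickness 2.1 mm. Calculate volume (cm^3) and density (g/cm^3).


Thickness in cm = 2.1 / 10 = 0.21 cm
Volume = 11.0 x 0.21 = 2.310 cm^3
Density = 1.46 / 2.310 = 0.632 g/cm^3


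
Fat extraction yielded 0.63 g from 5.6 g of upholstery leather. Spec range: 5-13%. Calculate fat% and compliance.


Fat% = 0.63 / 5.6 x 100 = 11.3%
Spec range: 5-13%
Compliant: Yes


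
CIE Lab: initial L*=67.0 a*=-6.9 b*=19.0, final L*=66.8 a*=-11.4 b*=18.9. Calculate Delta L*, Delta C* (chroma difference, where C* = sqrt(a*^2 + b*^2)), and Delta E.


Delta L* = -0.2
Delta C* = 1.86
Delta E = 4.51


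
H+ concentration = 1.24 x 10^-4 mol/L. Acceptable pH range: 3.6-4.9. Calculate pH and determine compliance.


pH = 3.91
Compliant: Yes


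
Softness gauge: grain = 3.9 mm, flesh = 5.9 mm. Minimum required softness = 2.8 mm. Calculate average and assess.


Average = (3.9 + 5.9) / 2 = 4.90 mm
Minimum = 2.8 mm
Meets requirement: Yes


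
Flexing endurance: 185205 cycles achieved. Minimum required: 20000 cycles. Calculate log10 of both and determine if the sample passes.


Achieved: log10 = 5.27
Required: log10 = 4.30
Passes: Yes

log10(185205) = 5.27
log10(20000) = 4.30
Passes: Yes


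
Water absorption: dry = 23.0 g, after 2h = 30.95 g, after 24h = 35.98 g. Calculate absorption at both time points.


WA (2h) = (30.95 - 23.0) / 23.0 x 100 = 34.6%
WA (24h) = (35.98 - 23.0) / 23.0 x 100 = 56.4%


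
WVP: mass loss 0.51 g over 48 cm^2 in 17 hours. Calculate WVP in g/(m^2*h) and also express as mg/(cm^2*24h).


WVP = 0.51 / (48 x 17) x 10000 = 6.25 g/(m^2*h)
Mass loss in mg = 0.51 x 1000 = 510 mg
Per cm^2 per 24h in mg: 510 x 24 / (48 x 17) = 12240 / 816 = 15.00 mg/(cm^2*24h)


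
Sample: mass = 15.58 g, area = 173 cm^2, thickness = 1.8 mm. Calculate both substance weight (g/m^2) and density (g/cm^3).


SW = 15.58 / 173 x 10000 = 900.6 g/m^2
Volume = 173 x 1.8 / 10 = 31.14 cm^3
Density = 15.58 / 31.14 = 0.500 g/cm^3


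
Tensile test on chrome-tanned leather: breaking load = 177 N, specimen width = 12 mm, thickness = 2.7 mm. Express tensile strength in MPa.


Cross-section = 12 x 2.7 = 32.4 mm^2
TS = 177 / 32.4 = 5.46 MPa
(1 N/mm^2 = 1 MPa)


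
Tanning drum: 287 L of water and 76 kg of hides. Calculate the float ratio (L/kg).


Float ratio = water / hide weight
Ratio = 287 / 76 = 3.8


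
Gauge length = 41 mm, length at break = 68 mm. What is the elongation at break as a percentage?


65.9%


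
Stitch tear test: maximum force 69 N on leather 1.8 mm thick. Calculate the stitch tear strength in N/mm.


38.3 N/mm


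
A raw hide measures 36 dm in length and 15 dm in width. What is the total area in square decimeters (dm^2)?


Area = length x width
Area = 36 x 15 = 540 dm^2


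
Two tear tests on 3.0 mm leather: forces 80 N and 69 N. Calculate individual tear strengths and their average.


Tear 1 = 26.7 N/mm
Tear 2 = 23.0 N/mm
Average = 24.9 N/mm


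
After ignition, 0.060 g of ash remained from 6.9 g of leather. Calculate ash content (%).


Ash% = 0.060 / 6.9 x 100
Ash% = 0.87%


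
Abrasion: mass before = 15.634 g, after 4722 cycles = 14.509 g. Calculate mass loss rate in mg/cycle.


0.238 mg/cycle

Mass loss = 15.634 - 14.509 = 1.125 g
Rate = 1.125 / 4722 x 1000 = 0.238 mg/cycle


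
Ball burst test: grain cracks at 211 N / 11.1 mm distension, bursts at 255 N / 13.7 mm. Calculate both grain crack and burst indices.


Crack index = 211 / 11.1 = 19.0 N/mm
Burst index = 255 / 13.7 = 18.6 N/mm


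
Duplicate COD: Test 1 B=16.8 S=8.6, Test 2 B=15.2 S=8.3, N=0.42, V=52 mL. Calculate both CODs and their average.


COD1 = 529.8 mg/L
COD2 = 445.8 mg/L
Average = 487.8 mg/L


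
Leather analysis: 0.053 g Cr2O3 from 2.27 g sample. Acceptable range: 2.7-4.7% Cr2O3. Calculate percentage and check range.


Cr2O3% = 0.053 / 2.27 x 100 = 2.33%
Acceptable range: 2.7 to 4.7%
Within range: No


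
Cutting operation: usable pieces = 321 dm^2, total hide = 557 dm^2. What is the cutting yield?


57.6%

Yield = usable / total x 100
Yield = 321 / 557 x 100 = 57.6%


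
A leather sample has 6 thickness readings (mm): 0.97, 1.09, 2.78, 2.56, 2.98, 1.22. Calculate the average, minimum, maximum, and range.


Sum = 11.60
Average = 11.60 / 6 = 1.93 mm
Minimum = 0.97 mm
Maximum = 2.98 mm
Range = 2.98 - 0.97 = 2.01 mm


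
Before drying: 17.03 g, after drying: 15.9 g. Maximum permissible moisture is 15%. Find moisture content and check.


Moisture content = 6.6%
Acceptable: Yes

MC = (17.03 - 15.9) / 17.03 x 100 = 6.6%
Maximum: 15%
Acceptable: Yes


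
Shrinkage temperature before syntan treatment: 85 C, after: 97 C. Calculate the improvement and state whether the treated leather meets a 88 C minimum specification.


Improvement = 97 - 85 = 12 C
Spec check: 97 C >= 88 C? Yes


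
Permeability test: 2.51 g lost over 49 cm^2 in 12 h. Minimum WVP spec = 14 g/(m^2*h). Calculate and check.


WVP = 2.51 / (49 x 12) x 10000 = 42.69 g/(m^2*h)
Minimum: 14 g/(m^2*h)
Meets spec: Yes


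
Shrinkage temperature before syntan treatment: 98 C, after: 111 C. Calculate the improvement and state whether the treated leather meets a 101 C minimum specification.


Improvement = 13 C
Meets 101 C spec: Yes

Improvement = 111 - 98 = 13 C
Spec check: 111 C >= 101 C? Yes


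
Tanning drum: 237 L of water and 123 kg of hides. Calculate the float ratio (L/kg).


1.9


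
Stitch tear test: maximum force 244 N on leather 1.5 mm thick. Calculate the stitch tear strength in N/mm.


Stitch tear strength = force / thickness
STS = 244 / 1.5 = 162.7 N/mm


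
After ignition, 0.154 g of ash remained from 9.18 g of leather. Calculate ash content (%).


1.68%

Ash% = 0.154 / 9.18 x 100
Ash% = 1.68%


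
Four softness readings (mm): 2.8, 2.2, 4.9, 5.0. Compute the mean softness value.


3.73 mm


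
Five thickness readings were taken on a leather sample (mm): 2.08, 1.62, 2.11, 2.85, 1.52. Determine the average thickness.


2.04 mm


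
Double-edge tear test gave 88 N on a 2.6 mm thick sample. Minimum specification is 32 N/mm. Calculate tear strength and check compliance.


Tear strength = 33.8 N/mm
Compliant: Yes

Tear strength = 88 / 2.6 = 33.8 N/mm
Required minimum = 32 N/mm
Compliant: Yes


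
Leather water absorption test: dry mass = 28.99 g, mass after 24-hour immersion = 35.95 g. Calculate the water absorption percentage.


Water absorbed = 35.95 - 28.99 = 6.96 g
WA% = 6.96 / 28.99 x 100 = 24.0%


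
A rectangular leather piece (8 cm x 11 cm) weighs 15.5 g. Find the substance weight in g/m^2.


1761.4 g/m^2


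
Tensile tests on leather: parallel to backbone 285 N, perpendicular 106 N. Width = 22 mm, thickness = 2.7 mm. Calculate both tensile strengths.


Area = 22 x 2.7 = 59.4 mm^2
TS (parallel) = 285 / 59.4 = 4.80 N/mm^2
TS (perpendicular) = 106 / 59.4 = 1.78 N/mm^2


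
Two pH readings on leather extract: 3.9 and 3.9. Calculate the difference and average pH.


Difference = 0.0
Average pH = 3.90

Difference = |3.9 - 3.9| = 0.0
Average = (3.9 + 3.9) / 2 = 3.90


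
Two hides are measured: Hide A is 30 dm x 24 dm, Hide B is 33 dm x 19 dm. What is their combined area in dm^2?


1347 dm^2


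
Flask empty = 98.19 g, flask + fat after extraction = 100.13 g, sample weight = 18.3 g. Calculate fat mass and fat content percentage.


Fat mass = 100.13 - 98.19 = 1.94 g
Fat% = 1.94 / 18.3 x 100 = 10.6%


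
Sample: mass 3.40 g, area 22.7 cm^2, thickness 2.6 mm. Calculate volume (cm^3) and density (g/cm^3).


Volume = 5.902 cm^3
Density = 0.576 g/cm^3


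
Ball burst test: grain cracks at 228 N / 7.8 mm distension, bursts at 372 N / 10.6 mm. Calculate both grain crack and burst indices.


Crack index = 29.2 N/mm
Burst index = 35.1 N/mm

Crack index = 228 / 7.8 = 29.2 N/mm
Burst index = 372 / 10.6 = 35.1 N/mm


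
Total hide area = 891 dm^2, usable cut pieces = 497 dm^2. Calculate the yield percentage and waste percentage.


Yield = 497 / 891 x 100 = 55.8%
Waste = 891 - 497 = 394 dm^2
Waste% = 100 - 55.8 = 44.2%


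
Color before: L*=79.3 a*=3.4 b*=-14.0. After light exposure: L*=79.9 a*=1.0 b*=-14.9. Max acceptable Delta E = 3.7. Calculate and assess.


Delta E = 2.63
Passes: Yes

dL = 0.6, da = -2.4, db = -0.9
dE = sqrt((0.6)^2 + (-2.4)^2 + (-0.9)^2) = 2.63
Max = 3.7
Passes: Yes


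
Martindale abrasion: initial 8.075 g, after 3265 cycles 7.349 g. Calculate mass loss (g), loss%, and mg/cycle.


Mass loss = 0.726 g
Loss = 8.99%
Rate = 0.222 mg/cycle


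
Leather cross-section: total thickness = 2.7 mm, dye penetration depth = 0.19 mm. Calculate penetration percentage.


7.0%


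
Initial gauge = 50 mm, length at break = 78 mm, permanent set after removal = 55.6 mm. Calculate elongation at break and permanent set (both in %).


Elongation at break = (78 - 50) / 50 x 100 = 56.0%
Permanent set = (55.6 - 50) / 50 x 100 = 11.2%


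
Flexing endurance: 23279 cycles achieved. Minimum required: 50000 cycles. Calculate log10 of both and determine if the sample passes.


Achieved: log10 = 4.37
Required: log10 = 4.70
Passes: No

log10(23279) = 4.37
log10(50000) = 4.70
Passes: No


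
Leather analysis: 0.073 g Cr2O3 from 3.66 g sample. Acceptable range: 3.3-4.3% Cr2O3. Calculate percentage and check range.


Cr2O3% = 0.073 / 3.66 x 100 = 1.99%
Acceptable range: 3.3 to 4.3%
Within range: No


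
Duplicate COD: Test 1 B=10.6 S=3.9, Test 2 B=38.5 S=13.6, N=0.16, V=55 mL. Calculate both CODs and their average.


COD1 = (10.6 - 3.9) x 0.16 x 8000 / 55 = 155.9 mg/L
COD2 = (38.5 - 13.6) x 0.16 x 8000 / 55 = 579.5 mg/L
Average = (155.9 + 579.5) / 2 = 367.7 mg/L


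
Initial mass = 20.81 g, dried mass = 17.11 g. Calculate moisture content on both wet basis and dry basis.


Wet basis = 17.8%
Dry basis = 21.6%

Moisture lost = 20.81 - 17.11 = 3.70 g
Wet basis MC = 3.70 / 20.81 x 100 = 17.8%
Dry basis MC = 3.70 / 17.11 x 100 = 21.6%


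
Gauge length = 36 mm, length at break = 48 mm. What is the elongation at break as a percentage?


33.3%

Extension = 48 - 36 = 12 mm
Elongation = 12 / 36 x 100 = 33.3%


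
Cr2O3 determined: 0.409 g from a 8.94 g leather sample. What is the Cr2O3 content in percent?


Cr2O3% = 0.409 / 8.94 x 100
Cr2O3% = 4.57%


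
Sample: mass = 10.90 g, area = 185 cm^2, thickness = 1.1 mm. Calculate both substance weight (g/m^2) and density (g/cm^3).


Substance weight = 589.2 g/m^2
Density = 0.536 g/cm^3

SW = 10.90 / 185 x 10000 = 589.2 g/m^2
Volume = 185 x 1.1 / 10 = 20.35 cm^3
Density = 10.90 / 20.35 = 0.536 g/cm^3


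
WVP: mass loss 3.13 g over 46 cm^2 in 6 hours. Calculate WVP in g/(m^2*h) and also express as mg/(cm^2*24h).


WVP = 3.13 / (46 x 6) x 10000 = 113.41 g/(m^2*h)
Mass loss in mg = 3.13 x 1000 = 3130 mg
Per cm^2 per 24h in mg: 3130 x 24 / (46 x 6) = 75120 / 276 = 272.17 mg/(cm^2*24h)


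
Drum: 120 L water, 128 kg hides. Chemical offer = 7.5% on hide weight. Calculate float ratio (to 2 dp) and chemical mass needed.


Float ratio = 120 / 128 = 0.94
Chemical = 128 x 7.5 / 100 = 9.6 kg


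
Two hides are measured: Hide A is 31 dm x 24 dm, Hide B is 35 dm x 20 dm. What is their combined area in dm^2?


Hide A area = 31 x 24 = 744 dm^2
Hide B area = 35 x 20 = 700 dm^2
Total = 744 + 700 = 1444 dm^2


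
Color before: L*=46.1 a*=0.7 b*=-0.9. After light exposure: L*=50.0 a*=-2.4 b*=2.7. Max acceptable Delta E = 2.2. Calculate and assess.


Delta E = 6.15
Passes: No

dL = 3.9, da = -3.1, db = 3.6
dE = sqrt((3.9)^2 + (-3.1)^2 + (3.6)^2) = 6.15
Max = 2.2
Passes: No


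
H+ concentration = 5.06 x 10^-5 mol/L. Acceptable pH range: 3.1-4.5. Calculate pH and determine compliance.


pH = 4.30
Compliant: Yes

pH = -log10(5.06 x 10^-5) = 4.30
Range: 3.1 to 4.5
Compliant: Yes


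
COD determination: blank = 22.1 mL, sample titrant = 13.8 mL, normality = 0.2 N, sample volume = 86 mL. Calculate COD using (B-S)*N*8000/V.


COD = (22.1 - 13.8) x 0.2 x 8000 / 86
COD = 8.3 x 0.2 x 8000 / 86
COD = 154.4 mg/L


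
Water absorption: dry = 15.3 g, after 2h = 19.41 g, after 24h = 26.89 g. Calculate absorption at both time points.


2h absorption = 26.9%
24h absorption = 75.8%


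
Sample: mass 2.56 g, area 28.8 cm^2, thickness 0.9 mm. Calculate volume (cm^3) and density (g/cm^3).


Thickness in cm = 0.9 / 10 = 0.09 cm
Volume = 28.8 x 0.09 = 2.592 cm^3
Density = 2.56 / 2.592 = 0.988 g/cm^3


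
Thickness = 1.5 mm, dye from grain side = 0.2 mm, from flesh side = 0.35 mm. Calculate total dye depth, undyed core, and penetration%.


Total dyed = 0.55 mm
Undyed core = 0.95 mm
Penetration = 36.7%

Total dyed = 0.2 + 0.35 = 0.55 mm
Undyed core = 1.5 - 0.55 = 0.95 mm
Penetration = 0.55 / 1.5 x 100 = 36.7%


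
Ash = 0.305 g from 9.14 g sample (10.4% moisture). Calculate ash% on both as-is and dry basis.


As-is ash = 3.34%
Dry-basis ash = 3.72%

As-is ash% = 0.305 / 9.14 x 100 = 3.34%
Dry mass = 9.14 x (100 - 10.4) / 100 = 8.18944 g
Dry-basis ash% = 0.305 / 8.18944 x 100 = 3.72%


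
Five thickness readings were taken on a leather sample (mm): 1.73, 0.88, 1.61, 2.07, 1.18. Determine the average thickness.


Sum = 1.73 + 0.88 + 1.61 + 2.07 + 1.18 = 7.47
Average = 7.47 / 5 = 1.49 mm


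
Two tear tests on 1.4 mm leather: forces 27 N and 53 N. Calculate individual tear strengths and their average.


Tear 1 = 27 / 1.4 = 19.3 N/mm
Tear 2 = 53 / 1.4 = 37.9 N/mm
Average = (19.3 + 37.9) / 2 = 28.6 N/mm


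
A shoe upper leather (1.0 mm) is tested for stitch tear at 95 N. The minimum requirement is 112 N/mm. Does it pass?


STS = 95.0 N/mm
Passes: No

STS = 95 / 1.0 = 95.0 N/mm
Minimum required: 112 N/mm
Passes: No


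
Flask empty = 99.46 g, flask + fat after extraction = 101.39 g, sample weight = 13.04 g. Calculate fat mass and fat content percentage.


Fat mass = 101.39 - 99.46 = 1.93 g
Fat% = 1.93 / 13.04 x 100 = 14.8%


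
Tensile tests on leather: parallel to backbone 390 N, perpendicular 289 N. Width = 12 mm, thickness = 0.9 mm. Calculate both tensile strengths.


Area = 12 x 0.9 = 10.8 mm^2
TS (parallel) = 390 / 10.8 = 36.11 N/mm^2
TS (perpendicular) = 289 / 10.8 = 26.76 N/mm^2


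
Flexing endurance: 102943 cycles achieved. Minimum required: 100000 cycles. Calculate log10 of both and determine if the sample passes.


log10(102943) = 5.01
log10(100000) = 5.00
Passes: Yes


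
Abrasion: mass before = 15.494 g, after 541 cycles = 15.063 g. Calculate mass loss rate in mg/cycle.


0.797 mg/cycle

Mass loss = 15.494 - 15.063 = 0.431 g
Rate = 0.431 / 541 x 1000 = 0.797 mg/cycle


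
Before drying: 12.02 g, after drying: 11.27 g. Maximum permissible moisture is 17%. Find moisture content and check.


Moisture content = 6.2%
Acceptable: Yes


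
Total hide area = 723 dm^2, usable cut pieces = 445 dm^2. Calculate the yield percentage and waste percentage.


Yield = 445 / 723 x 100 = 61.5%
Waste = 723 - 445 = 278 dm^2
Waste% = 100 - 61.5 = 38.5%


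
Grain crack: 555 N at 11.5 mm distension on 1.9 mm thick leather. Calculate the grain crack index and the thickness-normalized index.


Crack index = 555 / 11.5 = 48.3 N/mm
Normalized = 48.3 / 1.9 = 25.4 N/mm per mm


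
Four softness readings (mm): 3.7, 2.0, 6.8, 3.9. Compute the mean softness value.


4.10 mm


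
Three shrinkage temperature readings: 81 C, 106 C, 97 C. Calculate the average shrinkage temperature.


Average = (81 + 106 + 97) / 3
Average = 284 / 3 = 94.7 C


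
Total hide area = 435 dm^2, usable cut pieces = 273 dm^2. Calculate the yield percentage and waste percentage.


Yield = 62.8%
Waste = 37.2%


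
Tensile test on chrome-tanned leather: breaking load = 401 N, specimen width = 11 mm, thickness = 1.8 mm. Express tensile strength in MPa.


Cross-section = 11 x 1.8 = 19.8 mm^2
TS = 401 / 19.8 = 20.25 MPa
(1 N/mm^2 = 1 MPa)


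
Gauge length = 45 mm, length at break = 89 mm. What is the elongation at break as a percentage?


97.8%

Extension = 89 - 45 = 44 mm
Elongation = 44 / 45 x 100 = 97.8%


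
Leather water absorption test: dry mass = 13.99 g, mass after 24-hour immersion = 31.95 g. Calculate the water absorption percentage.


Water absorbed = 31.95 - 13.99 = 17.96 g
WA% = 17.96 / 13.99 x 100 = 128.4%


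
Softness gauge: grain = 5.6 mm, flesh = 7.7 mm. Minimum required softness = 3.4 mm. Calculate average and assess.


Average softness = 6.65 mm
Meets requirement: Yes

Average = (5.6 + 7.7) / 2 = 6.65 mm
Minimum = 3.4 mm
Meets requirement: Yes


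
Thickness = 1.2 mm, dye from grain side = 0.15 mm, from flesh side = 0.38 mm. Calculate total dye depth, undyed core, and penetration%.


Total dyed = 0.53 mm
Undyed core = 0.67 mm
Penetration = 44.2%

Total dyed = 0.15 + 0.38 = 0.53 mm
Undyed core = 1.2 - 0.53 = 0.67 mm
Penetration = 0.53 / 1.2 x 100 = 44.2%


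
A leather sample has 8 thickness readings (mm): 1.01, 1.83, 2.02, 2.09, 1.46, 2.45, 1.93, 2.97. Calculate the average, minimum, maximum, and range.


Sum = 15.76
Average = 15.76 / 8 = 1.97 mm
Minimum = 1.01 mm
Maximum = 2.97 mm
Range = 2.97 - 1.01 = 1.96 mm


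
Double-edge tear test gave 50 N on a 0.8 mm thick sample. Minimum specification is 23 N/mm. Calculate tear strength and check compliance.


Tear strength = 50 / 0.8 = 62.5 N/mm
Required minimum = 23 N/mm
Compliant: Yes


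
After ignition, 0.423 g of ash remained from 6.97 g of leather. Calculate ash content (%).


Ash% = 0.423 / 6.97 x 100
Ash% = 6.07%


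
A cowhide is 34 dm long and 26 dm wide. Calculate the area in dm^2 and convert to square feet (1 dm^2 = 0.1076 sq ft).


884 dm^2
95.12 sq ft


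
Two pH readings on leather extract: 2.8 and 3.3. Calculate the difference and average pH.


Difference = 0.5
Average pH = 3.05

Difference = |2.8 - 3.3| = 0.5
Average = (2.8 + 3.3) / 2 = 3.05


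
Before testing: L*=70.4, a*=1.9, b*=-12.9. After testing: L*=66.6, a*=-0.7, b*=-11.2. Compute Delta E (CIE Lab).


dL = 66.6 - 70.4 = -3.8
da = -0.7 - 1.9 = -2.6
db = -11.2 - (-12.9) = 1.7
dE = sqrt((-3.8)^2 + (-2.6)^2 + (1.7)^2) = 4.91


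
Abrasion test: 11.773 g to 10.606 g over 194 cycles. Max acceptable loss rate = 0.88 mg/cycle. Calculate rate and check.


Loss = 11.773 - 10.606 = 1.167 g
Rate = 1.167 g / 194 cycles x 1000 = 6.015 mg/cycle
Max = 0.88 mg/cycle
Passes: No


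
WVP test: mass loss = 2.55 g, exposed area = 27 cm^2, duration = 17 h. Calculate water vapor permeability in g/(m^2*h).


55.56 g/(m^2*h)

WVP = mass_loss / (area x time) x 10000
WVP = 2.55 / (27 x 17) x 10000
WVP = 2.55 / 459 x 10000 = 55.56 g/(m^2*h)


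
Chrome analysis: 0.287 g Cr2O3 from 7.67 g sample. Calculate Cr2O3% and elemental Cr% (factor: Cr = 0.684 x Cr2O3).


Cr2O3 = 3.74%
Cr = 2.56%


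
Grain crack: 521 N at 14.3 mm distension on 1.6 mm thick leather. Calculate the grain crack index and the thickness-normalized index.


Crack index = 36.4 N/mm
Normalized index = 22.8 N/mm per mm


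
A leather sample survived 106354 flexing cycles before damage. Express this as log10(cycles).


5.03


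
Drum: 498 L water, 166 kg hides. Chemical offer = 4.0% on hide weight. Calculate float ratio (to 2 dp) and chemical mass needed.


Float ratio = 498 / 166 = 3.00
Chemical = 166 x 4.0 / 100 = 6.64 kg


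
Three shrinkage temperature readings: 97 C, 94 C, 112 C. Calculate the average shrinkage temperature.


Average = (97 + 94 + 112) / 3
Average = 303 / 3 = 101.0 C


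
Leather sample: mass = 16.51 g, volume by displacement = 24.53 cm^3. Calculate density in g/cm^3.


0.673 g/cm^3

Density = mass / volume
Density = 16.51 / 24.53 = 0.673 g/cm^3


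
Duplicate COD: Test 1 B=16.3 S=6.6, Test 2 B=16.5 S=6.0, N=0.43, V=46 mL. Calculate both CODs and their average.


COD1 = (16.3 - 6.6) x 0.43 x 8000 / 46 = 725.4 mg/L
COD2 = (16.5 - 6.0) x 0.43 x 8000 / 46 = 785.2 mg/L
Average = (725.4 + 785.2) / 2 = 755.3 mg/L


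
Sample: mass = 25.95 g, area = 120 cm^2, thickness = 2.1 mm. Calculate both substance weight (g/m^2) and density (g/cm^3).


SW = 25.95 / 120 x 10000 = 2162.5 g/m^2
Volume = 120 x 2.1 / 10 = 25.20 cm^3
Density = 25.95 / 25.20 = 1.030 g/cm^3


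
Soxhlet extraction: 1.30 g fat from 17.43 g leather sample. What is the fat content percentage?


Fat content = 1.30 / 17.43 x 100
Fat = 7.5%


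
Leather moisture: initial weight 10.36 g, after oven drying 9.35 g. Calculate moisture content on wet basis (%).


9.7%


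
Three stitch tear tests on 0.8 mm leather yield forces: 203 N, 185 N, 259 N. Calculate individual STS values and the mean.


STS1 = 203 / 0.8 = 253.8 N/mm
STS2 = 185 / 0.8 = 231.3 N/mm
STS3 = 259 / 0.8 = 323.8 N/mm
Mean = (253.8 + 231.3 + 323.8) / 3 = 269.6 N/mm


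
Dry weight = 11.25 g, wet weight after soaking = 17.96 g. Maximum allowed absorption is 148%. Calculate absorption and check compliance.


Absorption = 59.6%
Compliant: Yes

WA = (17.96 - 11.25) / 11.25 x 100 = 59.6%
Maximum allowed: 148%
Compliant: Yes


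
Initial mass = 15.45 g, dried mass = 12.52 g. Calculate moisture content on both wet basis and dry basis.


Wet basis = 19.0%
Dry basis = 23.4%


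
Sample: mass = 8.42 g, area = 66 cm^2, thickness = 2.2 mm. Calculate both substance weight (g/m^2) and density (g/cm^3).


Substance weight = 1275.8 g/m^2
Density = 0.580 g/cm^3

SW = 8.42 / 66 x 10000 = 1275.8 g/m^2
Volume = 66 x 2.2 / 10 = 14.52 cm^3
Density = 8.42 / 14.52 = 0.580 g/cm^3


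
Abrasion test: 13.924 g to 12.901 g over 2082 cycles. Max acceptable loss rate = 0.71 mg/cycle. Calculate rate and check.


Loss = 13.924 - 12.901 = 1.023 g
Rate = 1.023 g / 2082 cycles x 1000 = 0.491 mg/cycle
Max = 0.71 mg/cycle
Passes: Yes


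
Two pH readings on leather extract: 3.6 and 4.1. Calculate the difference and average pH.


Difference = |3.6 - 4.1| = 0.5
Average = (3.6 + 4.1) / 2 = 3.85


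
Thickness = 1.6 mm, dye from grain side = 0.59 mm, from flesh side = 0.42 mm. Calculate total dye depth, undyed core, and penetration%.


Total dyed = 0.59 + 0.42 = 1.01 mm
Undyed core = 1.6 - 1.01 = 0.59 mm
Penetration = 1.01 / 1.6 x 100 = 63.1%


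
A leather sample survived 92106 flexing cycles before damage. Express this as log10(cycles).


log10(92106) = 4.96


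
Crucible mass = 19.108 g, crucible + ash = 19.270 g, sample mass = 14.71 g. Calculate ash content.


Ash mass = 0.162 g
Ash content = 1.10%


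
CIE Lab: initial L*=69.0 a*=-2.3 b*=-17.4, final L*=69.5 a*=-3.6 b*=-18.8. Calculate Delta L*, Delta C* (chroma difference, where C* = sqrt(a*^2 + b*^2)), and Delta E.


Delta L* = 69.5 - 69.0 = 0.5
C1* = sqrt((-2.3)^2 + (-17.4)^2) = 17.551
C2* = sqrt((-3.6)^2 + (-18.8)^2) = 19.142
Delta C* = 19.142 - 17.551 = 1.59
Delta E = sqrt((0.5)^2 + (-1.3)^2 + (-1.4)^2) = 1.97


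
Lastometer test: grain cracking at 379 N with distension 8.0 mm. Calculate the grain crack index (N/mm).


Grain crack index = force / distension
Index = 379 / 8.0 = 47.4 N/mm


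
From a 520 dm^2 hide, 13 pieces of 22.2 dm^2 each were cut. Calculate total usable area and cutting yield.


Usable area = 288.6 dm^2
Yield = 55.5%

Total usable = 13 x 22.2 = 288.6 dm^2
Yield = 288.6 / 520 x 100 = 55.5%


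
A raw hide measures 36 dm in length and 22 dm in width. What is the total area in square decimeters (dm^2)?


792 dm^2

Area = length x width
Area = 36 x 22 = 792 dm^2


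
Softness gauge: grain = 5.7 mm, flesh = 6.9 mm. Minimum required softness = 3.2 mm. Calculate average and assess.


Average softness = 6.30 mm
Meets requirement: Yes

Average = (5.7 + 6.9) / 2 = 6.30 mm
Minimum = 3.2 mm
Meets requirement: Yes


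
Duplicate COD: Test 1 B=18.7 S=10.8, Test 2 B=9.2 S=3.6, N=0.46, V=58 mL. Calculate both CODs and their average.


COD1 = 501.2 mg/L
COD2 = 355.3 mg/L
Average = 428.3 mg/L


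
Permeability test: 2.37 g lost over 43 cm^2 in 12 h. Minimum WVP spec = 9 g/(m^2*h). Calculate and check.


WVP = 2.37 / (43 x 12) x 10000 = 45.93 g/(m^2*h)
Minimum: 9 g/(m^2*h)
Meets spec: Yes
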